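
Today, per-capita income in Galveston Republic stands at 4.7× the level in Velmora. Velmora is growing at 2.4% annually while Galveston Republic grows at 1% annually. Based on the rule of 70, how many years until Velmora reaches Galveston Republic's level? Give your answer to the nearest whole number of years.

The growth-rate gap is 2.4% − 1% = 1.4 percentage points.
So the ratio between them halves every 70/1.4 ≈ 50.00 years.
A 4.7× gap takes log₂(4.7) ≈ 2.23 halvings to close: 2.23 × 50.00 ≈ 112 years.

≈ 112 years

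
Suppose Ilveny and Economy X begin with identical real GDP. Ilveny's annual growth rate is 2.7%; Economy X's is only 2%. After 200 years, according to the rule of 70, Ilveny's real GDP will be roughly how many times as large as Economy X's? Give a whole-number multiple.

4 times

Ilveny pulls ahead at 0.7 pp per year, so the ratio doubles every 70/0.7 ≈ 100.00 years.
In 200 years that's 2.00 doublings: 2^2.00 ≈ 4.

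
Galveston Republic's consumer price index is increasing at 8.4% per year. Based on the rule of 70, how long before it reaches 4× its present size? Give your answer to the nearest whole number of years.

Doubling time ≈ 70/8.4 = 8.33 years.
Getting to 4× needs 2 doublings: 2 × 8.33 ≈ 17 years.

≈ 17 years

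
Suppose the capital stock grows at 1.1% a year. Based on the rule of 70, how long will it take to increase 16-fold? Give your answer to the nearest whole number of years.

roughly 255 years

Doubling time ≈ 70/1.1 = 63.64 years.
16 = 2^4, so 4 doublings → 255 years.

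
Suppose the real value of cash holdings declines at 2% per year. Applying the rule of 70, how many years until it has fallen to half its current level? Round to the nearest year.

Falling at 2%, it halves about every 70/2 = 35.00 years.

≈ 35 years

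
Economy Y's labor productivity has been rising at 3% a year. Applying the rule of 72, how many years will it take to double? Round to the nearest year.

72/3 ≈ 24.00, so it doubles roughly every 24 years.

24 years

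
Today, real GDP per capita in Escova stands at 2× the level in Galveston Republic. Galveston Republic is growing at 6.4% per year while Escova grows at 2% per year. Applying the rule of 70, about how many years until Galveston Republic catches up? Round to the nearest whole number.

Galveston Republic gains on Escova at 6.4% − 2% = 4.4 points a year.
At that relative rate the gap halves every 70/4.4 ≈ 15.91 years.
A 2× gap closes after 1 halving: 1 × 15.91 ≈ 16 years.

about 16 years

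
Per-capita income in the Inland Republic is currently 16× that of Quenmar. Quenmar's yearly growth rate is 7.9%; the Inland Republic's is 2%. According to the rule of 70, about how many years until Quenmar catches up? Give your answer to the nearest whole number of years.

What matters is the difference: 5.9 pp.
Rule of 70 on the gap: the ratio halves every 70/5.9 ≈ 11.86 years.
A 16× gap closes after 4 halvings: 4 × 11.86 ≈ 47 years.

roughly 47 years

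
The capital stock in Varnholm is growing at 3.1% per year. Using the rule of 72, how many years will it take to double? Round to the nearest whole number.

≈ 23 years

At 3.1%, doubling takes about 72/3.1 = 23.23 years.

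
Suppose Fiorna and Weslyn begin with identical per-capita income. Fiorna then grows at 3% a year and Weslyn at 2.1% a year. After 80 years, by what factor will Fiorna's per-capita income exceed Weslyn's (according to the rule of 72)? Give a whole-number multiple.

≈ 2 times

Rate gap = 3% − 2.1% = 0.9 points.
The ratio doubles every 72/0.9 ≈ 80.00 years.
80/80.00 ≈ 1.00 doublings → ratio ≈ 2^1.00 ≈ 2.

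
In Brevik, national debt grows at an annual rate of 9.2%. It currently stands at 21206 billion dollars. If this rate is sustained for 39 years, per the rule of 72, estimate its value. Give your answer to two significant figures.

670000 billion dollars

It doubles every 72/9.2 ≈ 7.83 years, so 39 years is 4.98 doublings.
2^4.98 ≈ 31.56; 21206 × 31.56 ≈ 670000 billion dollars.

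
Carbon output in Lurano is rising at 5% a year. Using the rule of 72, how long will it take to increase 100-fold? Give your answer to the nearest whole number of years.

At 5% it doubles every 72/5 ≈ 14.40 years.
100× is log₂ 100 ≈ 6.64 doublings, so ≈ 6.64 × 14.40 = 96 years.

about 96 years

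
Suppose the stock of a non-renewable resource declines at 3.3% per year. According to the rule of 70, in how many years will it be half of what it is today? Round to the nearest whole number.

approximately 21 years

Falling at 3.3%, it halves about every 70/3.3 = 21.21 years.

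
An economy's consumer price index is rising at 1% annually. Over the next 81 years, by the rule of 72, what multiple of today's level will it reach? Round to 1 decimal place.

Doubling time ≈ 72/1 = 72.00 years.
81 years / 72.00 ≈ 1.13 doublings → factor 2^1.13 ≈ 2.2.

≈ 2.2 times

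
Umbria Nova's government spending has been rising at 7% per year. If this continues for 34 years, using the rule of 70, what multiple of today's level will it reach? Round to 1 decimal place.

approximately 10.6 times

Doubling time ≈ 70/7 = 10.00 years.
34 years / 10.00 ≈ 3.40 doublings → factor 2^3.40 ≈ 10.6.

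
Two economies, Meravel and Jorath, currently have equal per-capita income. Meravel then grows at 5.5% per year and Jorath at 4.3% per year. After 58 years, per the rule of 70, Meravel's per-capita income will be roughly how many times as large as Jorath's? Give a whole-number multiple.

Only the 1.2-point difference matters.
70/1.2 ≈ 58.33 years per doubling of the ratio; 58 years gives 0.99 doublings, so ≈ 2×.

roughly 2 times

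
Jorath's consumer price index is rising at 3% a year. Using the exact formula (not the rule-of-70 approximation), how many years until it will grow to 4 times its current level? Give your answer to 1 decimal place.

46.9 years

t = ln(4) / ln(1 + 0.03) = 1.3863 / 0.029559 ≈ 46.90.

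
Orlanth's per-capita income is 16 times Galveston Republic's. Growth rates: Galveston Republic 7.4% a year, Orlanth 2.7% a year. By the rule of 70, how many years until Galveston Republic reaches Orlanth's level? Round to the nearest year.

What matters is the difference: 4.7 pp.
Rule of 70 on the gap: the ratio halves every 70/4.7 ≈ 14.89 years.
A 16 times gap closes after 4 halvings: 4 × 14.89 ≈ 60 years.

around 60 years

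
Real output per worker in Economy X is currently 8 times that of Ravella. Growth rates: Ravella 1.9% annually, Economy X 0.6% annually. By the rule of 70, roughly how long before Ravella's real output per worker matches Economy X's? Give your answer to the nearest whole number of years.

approximately 162 years

What matters is the difference: 1.3 pp.
Rule of 70 on the gap: the ratio halves every 70/1.3 ≈ 53.85 years.
An 8 times gap closes after 3 halvings: 3 × 53.85 ≈ 162 years.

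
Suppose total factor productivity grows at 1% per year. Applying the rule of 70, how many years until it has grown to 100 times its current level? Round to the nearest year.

Doubling time ≈ 70/1 = 70.00 years.
100× is log₂ 100 ≈ 6.64 doublings, so ≈ 6.64 × 70.00 = 465 years.

about 465 years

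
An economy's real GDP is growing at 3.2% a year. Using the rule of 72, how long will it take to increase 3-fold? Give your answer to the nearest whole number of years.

≈ 36 years

At 3.2% it doubles every 72/3.2 ≈ 22.50 years.
Reaching 3× takes log₂(3) ≈ 1.58 doublings.
1.58 × 22.50 ≈ 36 years.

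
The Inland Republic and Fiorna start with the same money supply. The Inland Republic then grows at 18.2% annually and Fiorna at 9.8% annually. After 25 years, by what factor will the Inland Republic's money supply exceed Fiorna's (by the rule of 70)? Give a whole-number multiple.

the Inland Republic pulls ahead at 8.4 pp per year, so the ratio doubles every 70/8.4 ≈ 8.33 years.
In 25 years that's 3.00 doublings: 2^3.00 ≈ 8.

8 times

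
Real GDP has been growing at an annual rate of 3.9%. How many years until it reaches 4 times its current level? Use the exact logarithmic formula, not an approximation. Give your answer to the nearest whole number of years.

36 years

t = ln(4) / ln(1 + 0.039) = 1.3863 / 0.038259 ≈ 36.23.
≈ 36 years.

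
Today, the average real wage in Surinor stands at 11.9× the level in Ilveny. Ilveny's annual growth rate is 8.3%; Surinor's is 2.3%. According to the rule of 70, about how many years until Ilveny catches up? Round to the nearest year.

≈ 42 years

Ilveny gains on Surinor at 8.3% − 2.3% = 6 points a year.
At that relative rate the gap halves every 70/6 ≈ 11.67 years.
An 11.9× gap takes log₂(11.9) ≈ 3.57 halvings to close: 3.57 × 11.67 ≈ 42 years.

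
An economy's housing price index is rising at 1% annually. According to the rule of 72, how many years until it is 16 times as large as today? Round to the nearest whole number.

approximately 288 years

At 1% it doubles every 72/1 ≈ 72.00 years.
16 = 2^4, so 4 doublings → 288 years.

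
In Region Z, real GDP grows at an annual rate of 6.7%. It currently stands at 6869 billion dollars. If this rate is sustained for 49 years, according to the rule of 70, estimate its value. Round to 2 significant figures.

roughly 180000 billion dollars

It doubles every 70/6.7 ≈ 10.45 years, so 49 years is 4.69 doublings.
2^4.69 ≈ 25.81; 6869 × 25.81 ≈ 180000 billion dollars.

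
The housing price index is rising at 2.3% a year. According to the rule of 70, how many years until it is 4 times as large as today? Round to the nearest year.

61 years

One doubling takes 70/2.3 = 30.43 years.
4 = 2^2, so 2 doublings → 61 years.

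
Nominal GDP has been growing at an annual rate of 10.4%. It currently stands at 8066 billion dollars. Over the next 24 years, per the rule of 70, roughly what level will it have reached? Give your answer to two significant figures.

Doubling time ≈ 70/10.4 = 6.73 years.
24 years is 24/6.73 ≈ 3.57 doublings, a factor of 2^3.57 ≈ 11.88.
8066 × 11.88 ≈ 96000 billion dollars.

96000 billion dollars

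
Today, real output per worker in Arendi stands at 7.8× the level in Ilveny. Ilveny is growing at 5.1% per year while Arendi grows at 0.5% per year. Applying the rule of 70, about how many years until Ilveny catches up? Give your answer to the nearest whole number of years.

The growth-rate gap is 5.1% − 0.5% = 4.6 percentage points.
So the ratio between them halves every 70/4.6 ≈ 15.22 years.
A 7.8× gap takes log₂(7.8) ≈ 2.96 halvings to close: 2.96 × 15.22 ≈ 45 years.

about 45 years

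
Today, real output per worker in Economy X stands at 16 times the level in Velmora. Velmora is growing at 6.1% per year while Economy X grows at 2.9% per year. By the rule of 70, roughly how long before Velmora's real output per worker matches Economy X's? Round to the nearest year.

The growth-rate gap is 6.1% − 2.9% = 3.2 percentage points.
So the ratio between them halves every 70/3.2 ≈ 21.88 years.
A 16 times gap closes after 4 halvings: 4 × 21.88 ≈ 88 years.

≈ 88 years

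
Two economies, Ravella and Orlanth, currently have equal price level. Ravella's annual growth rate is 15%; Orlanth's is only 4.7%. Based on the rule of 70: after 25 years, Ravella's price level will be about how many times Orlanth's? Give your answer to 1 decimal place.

about 12.8 times

Only the 10.3-point difference matters.
70/10.3 ≈ 6.80 years per doubling of the ratio; 25 years gives 3.68 doublings, so ≈ 12.8×.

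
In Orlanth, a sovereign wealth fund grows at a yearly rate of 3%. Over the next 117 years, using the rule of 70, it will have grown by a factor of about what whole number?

≈ 32 times

At 3% one doubling takes ≈ 23.33 years; 117 years is 5 of them, so ×32.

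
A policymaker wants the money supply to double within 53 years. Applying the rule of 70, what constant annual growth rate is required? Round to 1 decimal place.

about 1.3%

70 / 53 ≈ 1.32, so about 1.3% annually.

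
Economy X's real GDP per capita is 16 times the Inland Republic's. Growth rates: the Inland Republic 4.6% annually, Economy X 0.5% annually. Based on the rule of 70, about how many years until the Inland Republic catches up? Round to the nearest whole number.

≈ 68 years

The growth-rate gap is 4.6% − 0.5% = 4.1 percentage points.
So the ratio between them halves every 70/4.1 ≈ 17.07 years.
A 16 times gap closes after 4 halvings: 4 × 17.07 ≈ 68 years.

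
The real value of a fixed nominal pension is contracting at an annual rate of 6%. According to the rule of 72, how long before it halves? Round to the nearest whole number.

about 12 years

Falling at 6%, it halves about every 72/6 = 12.00 years.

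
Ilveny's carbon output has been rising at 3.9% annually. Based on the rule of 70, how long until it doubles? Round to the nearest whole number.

about 18 years

Doubling time ≈ 70 / 3.9 = 17.95 years.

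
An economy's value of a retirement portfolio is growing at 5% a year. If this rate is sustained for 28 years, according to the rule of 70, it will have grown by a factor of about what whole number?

70/5 ≈ 14.00 years per doubling.
28 years fits 2 doublings: 2^2 = 4.

roughly 4 times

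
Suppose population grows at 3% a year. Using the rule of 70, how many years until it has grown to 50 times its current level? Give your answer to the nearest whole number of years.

At 3% it doubles every 70/3 ≈ 23.33 years.
50× is log₂ 50 ≈ 5.64 doublings, so ≈ 5.64 × 23.33 = 132 years.

about 132 years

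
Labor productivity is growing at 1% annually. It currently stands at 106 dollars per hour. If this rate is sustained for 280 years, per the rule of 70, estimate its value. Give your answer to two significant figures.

It doubles every 70/1 ≈ 70.00 years, so 280 years is 4.00 doublings.
2^4.00 ≈ 16.00; 106 × 16.00 ≈ 1700 dollars per hour.

around 1700 dollars per hour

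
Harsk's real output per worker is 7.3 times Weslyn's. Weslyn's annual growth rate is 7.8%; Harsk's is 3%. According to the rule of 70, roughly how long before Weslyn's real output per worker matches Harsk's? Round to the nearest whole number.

roughly 42 years

Weslyn gains on Harsk at 7.8% − 3% = 4.8 points a year.
At that relative rate the gap halves every 70/4.8 ≈ 14.58 years.
A 7.3 times gap takes log₂(7.3) ≈ 2.87 halvings to close: 2.87 × 14.58 ≈ 42 years.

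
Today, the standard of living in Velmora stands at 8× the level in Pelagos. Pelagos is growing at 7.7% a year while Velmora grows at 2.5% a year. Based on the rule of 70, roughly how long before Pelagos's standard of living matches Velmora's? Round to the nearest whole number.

Pelagos gains on Velmora at 7.7% − 2.5% = 5.2 points a year.
At that relative rate the gap halves every 70/5.2 ≈ 13.46 years.
An 8× gap closes after 3 halvings: 3 × 13.46 ≈ 40 years.

approximately 40 years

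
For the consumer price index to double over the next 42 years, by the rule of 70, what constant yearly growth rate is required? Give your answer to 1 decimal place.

1.7%

70 / 42 ≈ 1.67, so about 1.7% per year.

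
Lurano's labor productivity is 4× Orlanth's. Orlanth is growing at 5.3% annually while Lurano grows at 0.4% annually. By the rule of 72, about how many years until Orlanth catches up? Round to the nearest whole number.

roughly 29 years

The growth-rate gap is 5.3% − 0.4% = 4.9 percentage points.
So the ratio between them halves every 72/4.9 ≈ 14.69 years.
A 4× gap closes after 2 halvings: 2 × 14.69 ≈ 29 years.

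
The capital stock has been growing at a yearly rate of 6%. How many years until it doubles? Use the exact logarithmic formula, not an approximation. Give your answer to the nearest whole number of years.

12 years

t = ln(2) / ln(1 + 0.06) = 0.6931 / 0.058269 ≈ 11.89.
≈ 12 years.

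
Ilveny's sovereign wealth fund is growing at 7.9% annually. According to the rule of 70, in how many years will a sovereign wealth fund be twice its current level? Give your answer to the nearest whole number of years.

70/7.9 ≈ 8.86, so it doubles roughly every 9 years.

9 years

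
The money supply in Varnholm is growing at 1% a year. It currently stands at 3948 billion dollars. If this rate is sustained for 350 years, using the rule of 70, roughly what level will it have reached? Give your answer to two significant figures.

about 130000 billion dollars

Doubling time ≈ 70/1 = 70.00 years.
350 years is 350/70.00 ≈ 5.00 doublings, a factor of 2^5.00 ≈ 32.00.
3948 × 32.00 ≈ 130000 billion dollars.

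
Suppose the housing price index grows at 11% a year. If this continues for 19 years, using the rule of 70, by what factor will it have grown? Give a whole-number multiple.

8 times

70/11 ≈ 6.36 years per doubling.
19 years fits 3 doublings: 2^3 = 8.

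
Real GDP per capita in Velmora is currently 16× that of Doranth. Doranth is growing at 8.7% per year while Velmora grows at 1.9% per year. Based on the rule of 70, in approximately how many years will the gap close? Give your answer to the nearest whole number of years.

The growth-rate gap is 8.7% − 1.9% = 6.8 percentage points.
So the ratio between them halves every 70/6.8 ≈ 10.29 years.
A 16× gap closes after 4 halvings: 4 × 10.29 ≈ 41 years.

approximately 41 years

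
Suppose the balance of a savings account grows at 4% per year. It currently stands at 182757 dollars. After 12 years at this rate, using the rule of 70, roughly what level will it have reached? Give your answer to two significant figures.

It doubles every 70/4 ≈ 17.50 years, so 12 years is 0.69 doublings.
2^0.69 ≈ 1.61; 182757 × 1.61 ≈ 290000 dollars.

around 290000 dollars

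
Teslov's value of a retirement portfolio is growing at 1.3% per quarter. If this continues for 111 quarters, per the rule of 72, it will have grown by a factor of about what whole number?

around 4 times

At 1.3% one doubling takes ≈ 55.38 quarters; 111 quarters is 2 of them, so ×4.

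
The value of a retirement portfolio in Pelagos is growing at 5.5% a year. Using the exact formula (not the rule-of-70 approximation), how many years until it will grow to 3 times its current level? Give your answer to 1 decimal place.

t = ln(3) / ln(1 + 0.055) = 1.0986 / 0.053541 ≈ 20.52.

20.5 years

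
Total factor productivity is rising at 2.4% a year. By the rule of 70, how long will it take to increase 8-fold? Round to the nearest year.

roughly 88 years

Doubling time ≈ 70/2.4 = 29.17 years.
Getting to 8× needs 3 doublings: 3 × 29.17 ≈ 88 years.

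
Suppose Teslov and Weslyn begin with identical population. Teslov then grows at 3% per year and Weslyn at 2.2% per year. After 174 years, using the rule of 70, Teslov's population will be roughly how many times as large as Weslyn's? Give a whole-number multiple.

roughly 4 times

Only the 0.8-point difference matters.
70/0.8 ≈ 87.50 years per doubling of the ratio; 174 years gives 1.99 doublings, so ≈ 4×.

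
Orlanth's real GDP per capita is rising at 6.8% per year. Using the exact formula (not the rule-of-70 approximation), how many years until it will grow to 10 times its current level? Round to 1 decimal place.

t = ln(10) / ln(1 + 0.068) = 2.3026 / 0.065788 ≈ 35.00.

35.0 years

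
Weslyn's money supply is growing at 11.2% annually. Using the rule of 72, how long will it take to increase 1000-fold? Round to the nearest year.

Doubling time ≈ 72/11.2 = 6.43 years.
Reaching 1000× takes log₂(1000) ≈ 9.97 doublings.
9.97 × 6.43 ≈ 64 years.

≈ 64 years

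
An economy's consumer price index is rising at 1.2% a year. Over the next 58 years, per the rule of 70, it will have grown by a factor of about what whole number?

70/1.2 ≈ 58.33 years per doubling.
58 years fits 1 doubling: 2^1 = 2.

2 times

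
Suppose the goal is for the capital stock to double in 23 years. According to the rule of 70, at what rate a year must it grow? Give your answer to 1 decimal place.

≈ 3.0%

70 / 23 ≈ 3.04, so about 3.0% a year.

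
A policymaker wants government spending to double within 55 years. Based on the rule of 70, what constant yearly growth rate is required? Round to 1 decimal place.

about 1.3%

70 / 55 ≈ 1.27, so about 1.3% per year.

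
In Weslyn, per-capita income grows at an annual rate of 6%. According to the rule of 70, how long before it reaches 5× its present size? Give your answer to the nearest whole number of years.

roughly 27 years

At 6% it doubles every 70/6 ≈ 11.67 years.
5× is log₂ 5 ≈ 2.32 doublings, so ≈ 2.32 × 11.67 = 27 years.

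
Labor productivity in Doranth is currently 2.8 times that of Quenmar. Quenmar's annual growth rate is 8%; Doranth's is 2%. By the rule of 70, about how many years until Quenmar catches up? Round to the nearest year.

approximately 17 years

The growth-rate gap is 8% − 2% = 6 percentage points.
So the ratio between them halves every 70/6 ≈ 11.67 years.
A 2.8 times gap takes log₂(2.8) ≈ 1.49 halvings to close: 1.49 × 11.67 ≈ 17 years.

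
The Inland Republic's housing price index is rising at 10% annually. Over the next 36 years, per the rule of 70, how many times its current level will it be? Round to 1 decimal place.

35.3 times

Doubling time ≈ 70/10 = 7.00 years.
36 years / 7.00 ≈ 5.14 doublings → factor 2^5.14 ≈ 35.3.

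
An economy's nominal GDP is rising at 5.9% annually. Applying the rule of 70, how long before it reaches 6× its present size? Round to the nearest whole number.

roughly 31 years

Doubling time ≈ 70/5.9 = 11.86 years.
6× is log₂ 6 ≈ 2.58 doublings, so ≈ 2.58 × 11.86 = 31 years.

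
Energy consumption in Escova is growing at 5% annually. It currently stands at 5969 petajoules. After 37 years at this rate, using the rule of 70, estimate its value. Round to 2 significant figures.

Doubling time ≈ 70/5 = 14.00 years.
37 years is 37/14.00 ≈ 2.64 doublings, a factor of 2^2.64 ≈ 6.23.
5969 × 6.23 ≈ 37000 petajoules.

≈ 37000 petajoules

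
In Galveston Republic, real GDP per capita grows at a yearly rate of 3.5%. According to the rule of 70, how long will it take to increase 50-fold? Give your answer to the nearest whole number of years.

roughly 113 years

At 3.5% it doubles every 70/3.5 ≈ 20.00 years.
50× is log₂ 50 ≈ 5.64 doublings, so ≈ 5.64 × 20.00 = 113 years.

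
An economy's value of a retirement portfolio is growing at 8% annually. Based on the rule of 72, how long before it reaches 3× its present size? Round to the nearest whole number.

At 8% it doubles every 72/8 ≈ 9.00 years.
3× is log₂ 3 ≈ 1.58 doublings, so ≈ 1.58 × 9.00 = 14 years.

roughly 14 years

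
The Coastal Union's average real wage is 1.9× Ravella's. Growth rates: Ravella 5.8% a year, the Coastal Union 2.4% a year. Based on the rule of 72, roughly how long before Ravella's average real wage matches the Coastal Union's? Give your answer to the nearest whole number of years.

20 years

What matters is the difference: 3.4 pp.
Rule of 72 on the gap: the ratio halves every 72/3.4 ≈ 21.18 years.
A 1.9× gap takes log₂(1.9) ≈ 0.93 halvings to close: 0.93 × 21.18 ≈ 20 years.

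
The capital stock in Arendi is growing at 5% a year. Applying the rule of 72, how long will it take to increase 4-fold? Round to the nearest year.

≈ 29 years

At 5% it doubles every 72/5 ≈ 14.40 years.
Getting to 4× needs 2 doublings: 2 × 14.40 ≈ 29 years.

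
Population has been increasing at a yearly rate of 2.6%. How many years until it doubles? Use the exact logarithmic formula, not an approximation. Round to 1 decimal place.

t = ln(2) / ln(1 + 0.026) = 0.6931 / 0.025668 ≈ 27.00.

27.0 years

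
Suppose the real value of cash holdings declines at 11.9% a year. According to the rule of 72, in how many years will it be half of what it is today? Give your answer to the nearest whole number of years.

The rule works in reverse for decay: 72/11.9 ≈ 6.05 years to halve.

around 6 years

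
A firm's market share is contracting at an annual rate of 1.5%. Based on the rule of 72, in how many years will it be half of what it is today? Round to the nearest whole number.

about 48 years

Halving time ≈ 72 / 1.5 = 48.00 → 48 years.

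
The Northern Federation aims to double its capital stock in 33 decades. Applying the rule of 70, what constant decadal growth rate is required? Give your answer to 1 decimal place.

approximately 2.1%

70 / 33 ≈ 2.12, so about 2.1% per decade.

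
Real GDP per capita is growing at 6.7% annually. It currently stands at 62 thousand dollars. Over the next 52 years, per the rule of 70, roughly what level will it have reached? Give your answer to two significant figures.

It doubles every 70/6.7 ≈ 10.45 years, so 52 years is 4.98 doublings.
2^4.98 ≈ 31.56; 62 × 31.56 ≈ 2000 thousand dollars.

2000 thousand dollars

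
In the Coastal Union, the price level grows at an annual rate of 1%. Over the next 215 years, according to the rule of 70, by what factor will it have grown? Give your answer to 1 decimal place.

Doubling time ≈ 70/1 = 70.00 years.
215 years / 70.00 ≈ 3.07 doublings → factor 2^3.07 ≈ 8.4.

approximately 8.4 times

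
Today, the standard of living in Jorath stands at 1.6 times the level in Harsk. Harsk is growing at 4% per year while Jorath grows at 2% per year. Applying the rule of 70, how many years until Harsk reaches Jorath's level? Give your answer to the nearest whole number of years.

around 24 years

Harsk gains on Jorath at 4% − 2% = 2 points a year.
At that relative rate the gap halves every 70/2 ≈ 35.00 years.
A 1.6 times gap takes log₂(1.6) ≈ 0.68 halvings to close: 0.68 × 35.00 ≈ 24 years.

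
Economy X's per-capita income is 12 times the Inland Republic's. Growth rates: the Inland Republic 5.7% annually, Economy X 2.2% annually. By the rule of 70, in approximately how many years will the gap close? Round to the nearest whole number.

the Inland Republic gains on Economy X at 5.7% − 2.2% = 3.5 points a year.
At that relative rate the gap halves every 70/3.5 ≈ 20.00 years.
A 12 times gap takes log₂(12) ≈ 3.58 halvings to close: 3.58 × 20.00 ≈ 72 years.

roughly 72 years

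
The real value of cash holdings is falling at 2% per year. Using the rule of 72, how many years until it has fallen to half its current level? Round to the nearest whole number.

Falling at 2%, it halves about every 72/2 = 36.00 years.

roughly 36 years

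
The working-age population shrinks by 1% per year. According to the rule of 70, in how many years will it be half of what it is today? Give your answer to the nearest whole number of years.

≈ 70 years

Halving time ≈ 70 / 1 = 70.00 → 70 years.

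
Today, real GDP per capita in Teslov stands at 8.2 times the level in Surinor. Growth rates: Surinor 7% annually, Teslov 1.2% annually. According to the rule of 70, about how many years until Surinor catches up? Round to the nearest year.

about 37 years

The growth-rate gap is 7% − 1.2% = 5.8 percentage points.
So the ratio between them halves every 70/5.8 ≈ 12.07 years.
An 8.2 times gap takes log₂(8.2) ≈ 3.04 halvings to close: 3.04 × 12.07 ≈ 37 years.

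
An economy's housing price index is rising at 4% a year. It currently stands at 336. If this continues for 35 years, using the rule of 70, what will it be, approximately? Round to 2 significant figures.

Doubling time ≈ 70/4 = 17.50 years.
35 years is 35/17.50 ≈ 2.00 doublings, a factor of 2^2.00 ≈ 4.00.
336 × 4.00 ≈ 1300.

1300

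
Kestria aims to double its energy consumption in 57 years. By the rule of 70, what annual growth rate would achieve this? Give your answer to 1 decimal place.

70 / 57 ≈ 1.23, so about 1.2% a year.

about 1.2%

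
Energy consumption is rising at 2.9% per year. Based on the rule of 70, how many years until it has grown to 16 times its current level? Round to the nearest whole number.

One doubling takes 70/2.9 = 24.14 years.
Getting to 16× needs 4 doublings: 4 × 24.14 ≈ 97 years.

around 97 years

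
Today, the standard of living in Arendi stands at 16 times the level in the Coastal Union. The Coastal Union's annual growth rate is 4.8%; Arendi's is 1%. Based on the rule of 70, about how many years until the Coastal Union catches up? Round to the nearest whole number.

The growth-rate gap is 4.8% − 1% = 3.8 percentage points.
So the ratio between them halves every 70/3.8 ≈ 18.42 years.
A 16 times gap closes after 4 halvings: 4 × 18.42 ≈ 74 years.

roughly 74 years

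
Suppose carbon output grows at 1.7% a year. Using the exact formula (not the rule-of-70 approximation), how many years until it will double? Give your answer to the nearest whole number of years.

41 years

t = ln(2) / ln(1 + 0.017) = 0.6931 / 0.016857 ≈ 41.12.
≈ 41 years.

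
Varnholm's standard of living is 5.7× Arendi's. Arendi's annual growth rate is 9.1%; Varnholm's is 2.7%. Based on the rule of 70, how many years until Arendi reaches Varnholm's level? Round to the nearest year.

about 27 years

What matters is the difference: 6.4 pp.
Rule of 70 on the gap: the ratio halves every 70/6.4 ≈ 10.94 years.
A 5.7× gap takes log₂(5.7) ≈ 2.51 halvings to close: 2.51 × 10.94 ≈ 27 years.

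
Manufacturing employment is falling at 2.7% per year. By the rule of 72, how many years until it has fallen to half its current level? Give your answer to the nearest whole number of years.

Falling at 2.7%, it halves about every 72/2.7 = 26.67 years.

about 27 years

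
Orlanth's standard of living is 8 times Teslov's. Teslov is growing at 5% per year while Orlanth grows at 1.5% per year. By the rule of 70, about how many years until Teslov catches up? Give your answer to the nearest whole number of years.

around 60 years

The growth-rate gap is 5% − 1.5% = 3.5 percentage points.
So the ratio between them halves every 70/3.5 ≈ 20.00 years.
An 8 times gap closes after 3 halvings: 3 × 20.00 ≈ 60 years.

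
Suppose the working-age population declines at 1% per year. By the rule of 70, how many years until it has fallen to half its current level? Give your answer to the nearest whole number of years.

roughly 70 years

The rule works in reverse for decay: 70/1 ≈ 70.00 years to halve.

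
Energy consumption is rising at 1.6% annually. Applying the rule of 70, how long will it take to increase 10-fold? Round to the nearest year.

One doubling takes 70/1.6 = 43.75 years.
10× is log₂ 10 ≈ 3.32 doublings, so ≈ 3.32 × 43.75 = 145 years.

roughly 145 years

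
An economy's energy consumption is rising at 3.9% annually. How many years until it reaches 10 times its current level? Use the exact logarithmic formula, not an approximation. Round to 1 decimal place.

60.2 years

t = ln(10) / ln(1 + 0.039) = 2.3026 / 0.038259 ≈ 60.18.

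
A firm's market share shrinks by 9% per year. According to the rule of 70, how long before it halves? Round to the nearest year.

Falling at 9%, it halves about every 70/9 = 7.78 years.

roughly 8 years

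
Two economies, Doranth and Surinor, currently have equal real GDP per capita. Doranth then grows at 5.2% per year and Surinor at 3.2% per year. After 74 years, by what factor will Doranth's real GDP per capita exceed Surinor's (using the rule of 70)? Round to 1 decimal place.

Rate gap = 5.2% − 3.2% = 2 points.
The ratio doubles every 70/2 ≈ 35.00 years.
74/35.00 ≈ 2.11 doublings → ratio ≈ 2^2.11 ≈ 4.3.

≈ 4.3 times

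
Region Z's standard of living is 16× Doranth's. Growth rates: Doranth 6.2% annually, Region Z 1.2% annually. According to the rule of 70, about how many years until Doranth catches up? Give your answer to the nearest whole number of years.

56 years

The growth-rate gap is 6.2% − 1.2% = 5 percentage points.
So the ratio between them halves every 70/5 ≈ 14.00 years.
A 16× gap closes after 4 halvings: 4 × 14.00 ≈ 56 years.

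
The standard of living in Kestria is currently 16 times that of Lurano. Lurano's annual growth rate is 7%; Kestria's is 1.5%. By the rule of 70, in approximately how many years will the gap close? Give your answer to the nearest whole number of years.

Lurano gains on Kestria at 7% − 1.5% = 5.5 points a year.
At that relative rate the gap halves every 70/5.5 ≈ 12.73 years.
A 16 times gap closes after 4 halvings: 4 × 12.73 ≈ 51 years.

approximately 51 years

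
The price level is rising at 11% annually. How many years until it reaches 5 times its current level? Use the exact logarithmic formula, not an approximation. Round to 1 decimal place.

t = ln(5) / ln(1 + 0.11) = 1.6094 / 0.104360 ≈ 15.42.

15.4 years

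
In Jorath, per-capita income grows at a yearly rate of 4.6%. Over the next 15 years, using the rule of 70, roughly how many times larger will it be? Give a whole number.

about 2 times

70/4.6 ≈ 15.22 years per doubling.
15 years fits 1 doubling: 2^1 = 2.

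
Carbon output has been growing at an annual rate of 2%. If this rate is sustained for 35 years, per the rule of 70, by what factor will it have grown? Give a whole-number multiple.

70/2 ≈ 35.00 years per doubling.
35 years fits 1 doubling: 2^1 = 2.

2 times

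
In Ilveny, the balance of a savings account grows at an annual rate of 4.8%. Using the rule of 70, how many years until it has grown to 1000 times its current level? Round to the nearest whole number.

At 4.8% it doubles every 70/4.8 ≈ 14.58 years.
Reaching 1000× takes log₂(1000) ≈ 9.97 doublings.
9.97 × 14.58 ≈ 145 years.

around 145 years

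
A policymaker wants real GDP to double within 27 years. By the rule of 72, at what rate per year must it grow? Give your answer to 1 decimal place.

72 / 27 ≈ 2.67, so about 2.7% per year.

around 2.7% per year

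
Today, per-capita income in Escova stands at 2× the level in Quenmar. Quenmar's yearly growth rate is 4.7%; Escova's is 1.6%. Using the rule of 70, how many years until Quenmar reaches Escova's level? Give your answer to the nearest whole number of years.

≈ 23 years

The growth-rate gap is 4.7% − 1.6% = 3.1 percentage points.
So the ratio between them halves every 70/3.1 ≈ 22.58 years.
A 2× gap closes after 1 halving: 1 × 22.58 ≈ 23 years.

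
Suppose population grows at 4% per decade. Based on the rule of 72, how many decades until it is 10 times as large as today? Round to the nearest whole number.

Doubling time ≈ 72/4 = 18.00 decades.
10× is log₂ 10 ≈ 3.32 doublings, so ≈ 3.32 × 18.00 = 60 decades.

roughly 60 decades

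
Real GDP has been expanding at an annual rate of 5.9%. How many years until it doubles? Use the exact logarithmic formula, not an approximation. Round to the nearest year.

12 years

t = ln(2) / ln(1 + 0.059) = 0.6931 / 0.057325 ≈ 12.09.
≈ 12 years.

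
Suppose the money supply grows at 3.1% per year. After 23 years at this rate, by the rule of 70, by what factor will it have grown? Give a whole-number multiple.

Doubling time ≈ 70/3.1 = 22.58 years.
23/22.58 ≈ 1 doubling, so about 2^1 = 2×.

roughly 2 times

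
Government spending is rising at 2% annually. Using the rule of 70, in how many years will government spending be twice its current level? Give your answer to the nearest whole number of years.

approximately 35 years

70/2 ≈ 35.00, so it doubles roughly every 35 years.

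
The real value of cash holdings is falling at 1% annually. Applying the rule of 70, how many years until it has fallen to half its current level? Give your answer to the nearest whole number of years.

roughly 70 years

Falling at 1%, it halves about every 70/1 = 70.00 years.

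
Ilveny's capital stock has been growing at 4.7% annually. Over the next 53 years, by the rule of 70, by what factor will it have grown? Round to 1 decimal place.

about 11.8 times

Doubles every ≈ 14.89 years (70/4.7).
53 years is 3.56 doublings; 2^3.56 ≈ 11.8×.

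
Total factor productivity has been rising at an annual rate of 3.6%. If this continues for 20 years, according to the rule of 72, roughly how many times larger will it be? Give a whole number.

72/3.6 ≈ 20.00 years per doubling.
20 years fits 1 doubling: 2^1 = 2.

approximately 2 times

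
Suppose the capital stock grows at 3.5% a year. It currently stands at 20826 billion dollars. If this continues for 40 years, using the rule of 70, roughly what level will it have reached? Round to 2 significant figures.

about 83000 billion dollars

It doubles every 70/3.5 ≈ 20.00 years, so 40 years is 2.00 doublings.
2^2.00 ≈ 4.00; 20826 × 4.00 ≈ 83000 billion dollars.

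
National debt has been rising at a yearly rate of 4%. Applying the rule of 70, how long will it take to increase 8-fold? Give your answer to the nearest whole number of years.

53 years

At 4% it doubles every 70/4 ≈ 17.50 years.
8× is 3 doublings, so 3 × 17.50 ≈ 53 years.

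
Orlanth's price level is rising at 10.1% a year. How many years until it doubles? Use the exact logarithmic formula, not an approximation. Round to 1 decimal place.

t = ln(2) / ln(1 + 0.101) = 0.6931 / 0.096219 ≈ 7.20.

7.2 years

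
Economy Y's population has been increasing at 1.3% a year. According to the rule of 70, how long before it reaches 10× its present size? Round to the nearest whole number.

Doubling time ≈ 70/1.3 = 53.85 years.
Reaching 10× takes log₂(10) ≈ 3.32 doublings.
3.32 × 53.85 ≈ 179 years.

around 179 years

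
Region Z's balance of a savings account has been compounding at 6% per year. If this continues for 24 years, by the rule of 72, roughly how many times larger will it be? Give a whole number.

At 6% one doubling takes ≈ 12.00 years; 24 years is 2 of them, so ×4.

≈ 4 times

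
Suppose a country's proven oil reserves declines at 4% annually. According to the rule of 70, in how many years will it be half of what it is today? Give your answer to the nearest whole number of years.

Halving time ≈ 70 / 4 = 17.50 → 18 years.

roughly 18 years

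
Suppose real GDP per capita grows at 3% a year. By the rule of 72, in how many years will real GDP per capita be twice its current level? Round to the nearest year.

At 3%, doubling takes about 72/3 = 24.00 years.

roughly 24 years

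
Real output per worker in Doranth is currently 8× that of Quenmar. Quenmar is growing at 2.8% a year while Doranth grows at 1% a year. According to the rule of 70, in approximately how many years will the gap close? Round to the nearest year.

≈ 117 years

What matters is the difference: 1.8 pp.
Rule of 70 on the gap: the ratio halves every 70/1.8 ≈ 38.89 years.
An 8× gap closes after 3 halvings: 3 × 38.89 ≈ 117 years.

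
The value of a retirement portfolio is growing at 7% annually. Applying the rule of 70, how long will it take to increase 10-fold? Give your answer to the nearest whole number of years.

At 7% it doubles every 70/7 ≈ 10.00 years.
Reaching 10× takes log₂(10) ≈ 3.32 doublings.
3.32 × 10.00 ≈ 33 years.

≈ 33 years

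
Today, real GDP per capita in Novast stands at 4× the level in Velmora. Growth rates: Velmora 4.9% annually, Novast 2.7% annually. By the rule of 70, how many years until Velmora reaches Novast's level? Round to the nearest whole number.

≈ 64 years

What matters is the difference: 2.2 pp.
Rule of 70 on the gap: the ratio halves every 70/2.2 ≈ 31.82 years.
A 4× gap closes after 2 halvings: 2 × 31.82 ≈ 64 years.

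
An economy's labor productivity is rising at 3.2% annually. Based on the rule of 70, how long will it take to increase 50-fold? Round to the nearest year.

123 years

One doubling takes 70/3.2 = 21.88 years.
50× is log₂ 50 ≈ 5.64 doublings, so ≈ 5.64 × 21.88 = 123 years.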